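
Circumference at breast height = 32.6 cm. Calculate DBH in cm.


Formula: DBH = C / pi
DBH = 32.6 / pi
pi = 3.14159...
DBH = 10.4 cm

10.4


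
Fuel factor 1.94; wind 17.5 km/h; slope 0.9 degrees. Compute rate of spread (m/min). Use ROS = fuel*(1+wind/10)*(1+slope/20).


Formula: ROS = fuel * (1 + wind/10) * (1 + slope/20)
Wind factor = 1 + 17.5/10 = 2.75
Slope factor = 1 + 0.9/20 = 1.045
ROS = 1.94 * 2.75 * 1.045 = 5.58 m/min

5.58


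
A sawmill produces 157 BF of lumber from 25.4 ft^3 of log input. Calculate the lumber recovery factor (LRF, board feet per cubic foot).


Formula: LRF = Lumber Output (BF) / Log Input (ft^3)
LRF = 157 BF / 25.4 ft^3
LRF = 6.18 BF/ft^3

6.18


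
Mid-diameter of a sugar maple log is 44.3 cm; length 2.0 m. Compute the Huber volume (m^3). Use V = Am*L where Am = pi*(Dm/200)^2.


Huber: V = Am * L,  Am = pi*(Dm/200)^2
Am = pi*(44.3/200)^2 = 0.154134 m^2
V = 0.154134*2.0 = 0.3083 m^3

0.3083


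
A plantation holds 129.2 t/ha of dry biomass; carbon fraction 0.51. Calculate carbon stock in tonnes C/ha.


Formula: Carbon Stock = Biomass * Carbon Fraction
C = 129.2 t/ha * 0.51
C = 65.9 t C/ha

65.9


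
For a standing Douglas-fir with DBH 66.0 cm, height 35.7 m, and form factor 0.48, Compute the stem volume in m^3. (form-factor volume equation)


Formula: V = pi * (DBH/200)^2 * H * ff
Radius = DBH/200 = 66.0/200 = 0.33 m
Radius^2 = 0.33^2 = 0.1089 m^2
V = pi * 0.1089 * 35.7 * 0.48
V = 5.863 m^3

5.863


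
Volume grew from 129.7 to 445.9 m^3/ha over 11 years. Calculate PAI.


Formula: PAI = (V_T2 - V_T1) / (T2 - T1)
Volume increment = 445.9 - 129.7 = 316.2 m^3/ha
PAI = 316.2 / 11 = 28.75 m^3/ha/year

28.75


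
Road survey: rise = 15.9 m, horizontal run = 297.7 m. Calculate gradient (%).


Formula: Gradient = rise / run * 100
Gradient = 15.9 / 297.7 * 100 = 5.3%

5.3


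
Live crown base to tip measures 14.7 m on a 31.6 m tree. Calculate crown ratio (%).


Formula: Crown Ratio = (Crown Length / Total Height) * 100
CR = (14.7 m / 31.6 m) * 100
CR = 0.4652 * 100 = 46.5%

46.5


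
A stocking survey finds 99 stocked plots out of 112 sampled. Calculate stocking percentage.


Formula: Stocking % = stocked plots / total plots * 100
Stocking = 99 / 112 * 100
Stocking = 0.8839 * 100 = 88.4%

88.4


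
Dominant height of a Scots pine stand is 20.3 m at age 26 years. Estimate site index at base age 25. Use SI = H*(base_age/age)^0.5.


Formula: SI = H_dom * (base_age / age)^0.5
Age ratio = 25 / 26 = 0.96154
sqrt(age_ratio) = 0.98058
SI = 20.3 * 0.98058 = 19.9 m

19.9


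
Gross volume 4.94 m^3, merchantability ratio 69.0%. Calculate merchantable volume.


Formula: MV = V_total * (merchantable_pct / 100)
Merchantable fraction = 69.0% / 100 = 0.69
MV = 4.94 m^3 * 0.69 = 3.409 m^3

3.409


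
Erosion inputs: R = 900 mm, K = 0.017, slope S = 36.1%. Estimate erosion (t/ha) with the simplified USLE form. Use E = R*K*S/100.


Formula: E = R * K * S / 100  (simplified USLE)
R * K = 900 * 0.017 = 15.3
E = 15.3 * 36.1 / 100 = 5.52 t/ha

5.52


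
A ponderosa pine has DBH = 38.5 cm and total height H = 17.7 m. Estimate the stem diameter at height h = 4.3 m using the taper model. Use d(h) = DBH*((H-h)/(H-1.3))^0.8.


Taper: d(h) = DBH * ((H - h) / (H - 1.3))^0.8
Numerator = H - h = 17.7 - 4.3 = 13.4 m
Denominator = H - 1.3 = 17.7 - 1.3 = 16.4 m
Ratio = 13.4 / 16.4 = 0.81707
d = 38.5 * 0.81707^0.8 = 32.8 cm

32.8


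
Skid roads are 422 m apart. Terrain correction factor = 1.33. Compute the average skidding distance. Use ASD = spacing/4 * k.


Formula: ASD = (spacing / 4) * correction
Uncorrected distance = spacing / 4 = 422 / 4 = 105.5 m
ASD = 105.5 * 1.33 = 140 m

140


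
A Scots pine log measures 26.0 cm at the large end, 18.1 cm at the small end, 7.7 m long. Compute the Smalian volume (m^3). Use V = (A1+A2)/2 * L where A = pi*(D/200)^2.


Smalian: V = (A1 + A2)/2 * L,  A = pi*(D/200)^2
A1 = pi*(26.0/200)^2 = 0.053093 m^2
A2 = pi*(18.1/200)^2 = 0.02573 m^2
V = (0.053093+0.02573)/2*7.7 = 0.3035 m^3

0.3035


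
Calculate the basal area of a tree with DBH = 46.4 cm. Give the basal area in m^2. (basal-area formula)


Formula: BA = pi * (DBH/2)^2 / 10000  (cm^2 to m^2)
Radius = DBH/2 = 46.4/2 = 23.2 cm
BA = pi * 23.2^2 / 10000
   = 1690.9308 cm^2 / 10000
   = 0.1691 m^2

0.1691


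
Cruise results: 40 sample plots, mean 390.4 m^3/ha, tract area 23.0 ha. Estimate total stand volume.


Formula: Total Volume = Mean Volume per ha * Total Area
Total Volume = 390.4 m^3/ha * 23.0 ha
Total Volume = 8979 m^3

8979


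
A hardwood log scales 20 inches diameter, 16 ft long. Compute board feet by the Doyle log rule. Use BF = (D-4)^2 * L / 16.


Doyle: BF = (D - 4)^2 * L / 16
Adjusted diameter = 20 - 4 = 16 in
(D-4)^2 = 16^2 = 256
BF = 256 * 16 / 16 = 256 BF

256


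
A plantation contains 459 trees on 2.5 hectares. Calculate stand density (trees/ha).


Formula: Stand Density = N_trees / Area_ha
Density = 459 trees / 2.5 ha
Density = 184 trees/ha

184


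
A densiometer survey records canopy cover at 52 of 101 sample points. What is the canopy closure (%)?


Formula: Canopy closure = covered points / total points * 100
Closure = 52 / 101 * 100
Closure = 0.5149 * 100 = 51.5%

51.5


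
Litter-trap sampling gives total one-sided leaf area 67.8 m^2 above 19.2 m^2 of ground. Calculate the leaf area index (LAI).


Formula: LAI = total leaf area / ground area  (dimensionless)
LAI = 67.8 m^2 / 19.2 m^2
LAI = 3.53

3.53


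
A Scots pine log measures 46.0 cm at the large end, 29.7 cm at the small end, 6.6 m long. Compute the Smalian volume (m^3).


Smalian: V = (A1 + A2)/2 * L,  A = pi*(D/200)^2
A1 = pi*(46.0/200)^2 = 0.16619 m^2
A2 = pi*(29.7/200)^2 = 0.069279 m^2
V = (0.16619+0.069279)/2*6.6 = 0.777 m^3

0.777


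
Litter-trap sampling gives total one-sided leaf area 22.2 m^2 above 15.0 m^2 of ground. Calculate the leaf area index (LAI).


Formula: LAI = total leaf area / ground area  (dimensionless)
LAI = 22.2 m^2 / 15.0 m^2
LAI = 1.48

1.48


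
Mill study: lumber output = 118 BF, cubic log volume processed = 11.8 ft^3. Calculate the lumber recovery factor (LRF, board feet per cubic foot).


Formula: LRF = Lumber Output (BF) / Log Input (ft^3)
LRF = 118 BF / 11.8 ft^3
LRF = 10.0 BF/ft^3

10.0


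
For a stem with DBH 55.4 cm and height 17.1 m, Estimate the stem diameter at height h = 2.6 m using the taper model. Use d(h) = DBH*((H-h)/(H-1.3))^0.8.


Taper: d(h) = DBH * ((H - h) / (H - 1.3))^0.8
Numerator = H - h = 17.1 - 2.6 = 14.5 m
Denominator = H - 1.3 = 17.1 - 1.3 = 15.8 m
Ratio = 14.5 / 15.8 = 0.91772
d = 55.4 * 0.91772^0.8 = 51.7 cm

51.7


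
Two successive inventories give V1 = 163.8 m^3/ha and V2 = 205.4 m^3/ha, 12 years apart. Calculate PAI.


Formula: PAI = (V_T2 - V_T1) / (T2 - T1)
Volume increment = 205.4 - 163.8 = 41.6 m^3/ha
PAI = 41.6 / 12 = 3.47 m^3/ha/year

3.47


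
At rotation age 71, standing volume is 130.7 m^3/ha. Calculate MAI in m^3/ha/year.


Formula: MAI = Total Volume / Stand Age
MAI = 130.7 m^3/ha / 71 years
MAI = 1.84 m^3/ha/year

1.84


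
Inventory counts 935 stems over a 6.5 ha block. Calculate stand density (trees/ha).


Formula: Stand Density = N_trees / Area_ha
Density = 935 trees / 6.5 ha
Density = 144 trees/ha

144


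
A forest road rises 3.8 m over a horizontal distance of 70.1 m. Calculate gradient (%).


Formula: Gradient = rise / run * 100
Gradient = 3.8 / 70.1 * 100 = 5.4%

5.4


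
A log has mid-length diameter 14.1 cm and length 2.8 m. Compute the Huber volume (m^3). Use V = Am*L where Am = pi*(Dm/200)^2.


Huber: V = Am * L,  Am = pi*(Dm/200)^2
Am = pi*(14.1/200)^2 = 0.015615 m^2
V = 0.015615*2.8 = 0.0437 m^3

0.0437


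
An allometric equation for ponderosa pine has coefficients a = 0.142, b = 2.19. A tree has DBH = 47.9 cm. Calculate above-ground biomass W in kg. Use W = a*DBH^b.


Formula: W = a * DBH^b  (allometric power law)
DBH^b = 47.9^2.19 = 4785.5821
W = 0.142 * 4785.5821 = 679.6 kg

679.6


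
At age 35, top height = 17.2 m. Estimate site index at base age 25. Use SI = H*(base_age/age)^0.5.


Formula: SI = H_dom * (base_age / age)^0.5
Age ratio = 25 / 35 = 0.71429
sqrt(age_ratio) = 0.84515
SI = 17.2 * 0.84515 = 14.5 m

14.5


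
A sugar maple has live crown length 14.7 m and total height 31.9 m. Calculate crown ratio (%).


Formula: Crown Ratio = (Crown Length / Total Height) * 100
CR = (14.7 m / 31.9 m) * 100
CR = 0.4608 * 100 = 46.1%

46.1


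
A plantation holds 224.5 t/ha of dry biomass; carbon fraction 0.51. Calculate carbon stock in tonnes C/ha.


Formula: Carbon Stock = Biomass * Carbon Fraction
C = 224.5 t/ha * 0.51
C = 114.5 t C/ha

114.5


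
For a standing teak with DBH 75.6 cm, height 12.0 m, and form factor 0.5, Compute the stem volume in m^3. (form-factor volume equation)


Formula: V = pi * (DBH/200)^2 * H * ff
Radius = DBH/200 = 75.6/200 = 0.378 m
Radius^2 = 0.378^2 = 0.142884 m^2
V = pi * 0.142884 * 12.0 * 0.5
V = 2.693 m^3

2.693


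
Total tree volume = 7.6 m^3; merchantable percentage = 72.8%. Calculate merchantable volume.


Formula: MV = V_total * (merchantable_pct / 100)
Merchantable fraction = 72.8% / 100 = 0.728
MV = 7.6 m^3 * 0.728 = 5.533 m^3

5.533


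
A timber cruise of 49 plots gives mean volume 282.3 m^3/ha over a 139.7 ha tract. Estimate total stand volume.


Formula: Total Volume = Mean Volume per ha * Total Area
Total Volume = 282.3 m^3/ha * 139.7 ha
Total Volume = 39437 m^3

39437


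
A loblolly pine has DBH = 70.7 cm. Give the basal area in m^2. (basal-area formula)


Formula: BA = pi * (DBH/2)^2 / 10000  (cm^2 to m^2)
Radius = DBH/2 = 70.7/2 = 35.35 cm
BA = pi * 35.35^2 / 10000
   = 3925.8049 cm^2 / 10000
   = 0.3926 m^2

0.3926


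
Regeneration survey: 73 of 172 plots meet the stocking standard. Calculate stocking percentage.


Formula: Stocking % = stocked plots / total plots * 100
Stocking = 73 / 172 * 100
Stocking = 0.4244 * 100 = 42.4%

42.4


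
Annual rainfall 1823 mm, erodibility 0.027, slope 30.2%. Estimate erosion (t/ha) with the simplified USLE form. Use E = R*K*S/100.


Formula: E = R * K * S / 100  (simplified USLE)
R * K = 1823 * 0.027 = 49.221
E = 49.221 * 30.2 / 100 = 14.86 t/ha

14.86


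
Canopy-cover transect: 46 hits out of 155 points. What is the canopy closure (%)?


Formula: Canopy closure = covered points / total points * 100
Closure = 46 / 155 * 100
Closure = 0.2968 * 100 = 29.7%

29.7


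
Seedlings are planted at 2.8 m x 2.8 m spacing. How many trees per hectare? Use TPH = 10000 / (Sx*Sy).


Formula: TPH = 10000 m^2/ha / (spacing_x * spacing_y)
Area per tree = 2.8 m * 2.8 m = 7.84 m^2
TPH = 10000 / 7.84 = 1276 trees/ha

1276


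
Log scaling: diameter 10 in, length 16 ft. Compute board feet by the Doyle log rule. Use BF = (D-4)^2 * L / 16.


Doyle: BF = (D - 4)^2 * L / 16
Adjusted diameter = 10 - 4 = 6 in
(D-4)^2 = 6^2 = 36
BF = 36 * 16 / 16 = 36 BF

36


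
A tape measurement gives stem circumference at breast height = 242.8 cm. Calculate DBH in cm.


Formula: DBH = C / pi
DBH = 242.8 / pi
pi = 3.14159...
DBH = 77.3 cm

77.3


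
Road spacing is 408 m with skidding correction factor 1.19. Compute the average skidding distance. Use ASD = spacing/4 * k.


Formula: ASD = (spacing / 4) * correction
Uncorrected distance = spacing / 4 = 408 / 4 = 102 m
ASD = 102 * 1.19 = 121 m

121


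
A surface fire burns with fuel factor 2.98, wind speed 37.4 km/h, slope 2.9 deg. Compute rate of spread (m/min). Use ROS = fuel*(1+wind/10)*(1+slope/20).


Formula: ROS = fuel * (1 + wind/10) * (1 + slope/20)
Wind factor = 1 + 37.4/10 = 4.74
Slope factor = 1 + 2.9/20 = 1.145
ROS = 2.98 * 4.74 * 1.145 = 16.17 m/min

16.17


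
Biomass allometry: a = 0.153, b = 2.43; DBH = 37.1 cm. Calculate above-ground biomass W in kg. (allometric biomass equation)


Formula: W = a * DBH^b  (allometric power law)
DBH^b = 37.1^2.43 = 6509.9642
W = 0.153 * 6509.9642 = 996.0 kg

996.0


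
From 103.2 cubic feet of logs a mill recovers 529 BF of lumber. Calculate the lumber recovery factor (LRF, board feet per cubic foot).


Formula: LRF = Lumber Output (BF) / Log Input (ft^3)
LRF = 529 BF / 103.2 ft^3
LRF = 5.13 BF/ft^3

5.13


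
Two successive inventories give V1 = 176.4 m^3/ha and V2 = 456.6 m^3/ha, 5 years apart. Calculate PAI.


Formula: PAI = (V_T2 - V_T1) / (T2 - T1)
Volume increment = 456.6 - 176.4 = 280.2 m^3/ha
PAI = 280.2 / 5 = 56.04 m^3/ha/year

56.04


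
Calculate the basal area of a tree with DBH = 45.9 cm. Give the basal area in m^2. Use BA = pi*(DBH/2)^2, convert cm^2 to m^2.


Formula: BA = pi * (DBH/2)^2 / 10000  (cm^2 to m^2)
Radius = DBH/2 = 45.9/2 = 22.95 cm
BA = pi * 22.95^2 / 10000
   = 1654.6847 cm^2 / 10000
   = 0.1655 m^2

0.1655


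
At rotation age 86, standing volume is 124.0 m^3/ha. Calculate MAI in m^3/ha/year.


Formula: MAI = Total Volume / Stand Age
MAI = 124.0 m^3/ha / 86 years
MAI = 1.44 m^3/ha/year

1.44


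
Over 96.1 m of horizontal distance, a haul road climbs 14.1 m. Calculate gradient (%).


Formula: Gradient = rise / run * 100
Gradient = 14.1 / 96.1 * 100 = 14.7%

14.7


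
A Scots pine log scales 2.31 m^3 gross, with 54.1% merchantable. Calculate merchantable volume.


Formula: MV = V_total * (merchantable_pct / 100)
Merchantable fraction = 54.1% / 100 = 0.541
MV = 2.31 m^3 * 0.541 = 1.25 m^3

1.25


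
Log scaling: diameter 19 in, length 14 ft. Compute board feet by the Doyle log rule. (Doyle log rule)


Doyle: BF = (D - 4)^2 * L / 16
Adjusted diameter = 19 - 4 = 15 in
(D-4)^2 = 15^2 = 225
BF = 225 * 14 / 16 = 197 BF

197


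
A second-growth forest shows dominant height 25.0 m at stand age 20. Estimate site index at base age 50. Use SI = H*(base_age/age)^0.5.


Formula: SI = H_dom * (base_age / age)^0.5
Age ratio = 50 / 20 = 2.5
sqrt(age_ratio) = 1.58114
SI = 25.0 * 1.58114 = 39.5 m

39.5


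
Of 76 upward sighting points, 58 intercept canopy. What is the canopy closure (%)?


Formula: Canopy closure = covered points / total points * 100
Closure = 58 / 76 * 100
Closure = 0.7632 * 100 = 76.3%

76.3


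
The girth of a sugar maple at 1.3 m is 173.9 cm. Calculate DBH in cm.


Formula: DBH = C / pi
DBH = 173.9 / pi
pi = 3.14159...
DBH = 55.4 cm

55.4


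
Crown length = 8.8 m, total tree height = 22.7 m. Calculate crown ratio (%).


Formula: Crown Ratio = (Crown Length / Total Height) * 100
CR = (8.8 m / 22.7 m) * 100
CR = 0.3877 * 100 = 38.8%

38.8


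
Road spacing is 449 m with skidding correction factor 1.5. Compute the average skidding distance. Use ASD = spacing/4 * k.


Formula: ASD = (spacing / 4) * correction
Uncorrected distance = spacing / 4 = 449 / 4 = 112.25 m
ASD = 112.25 * 1.5 = 168 m

168


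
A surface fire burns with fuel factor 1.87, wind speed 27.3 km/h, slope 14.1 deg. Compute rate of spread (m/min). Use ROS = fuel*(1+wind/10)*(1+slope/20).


Formula: ROS = fuel * (1 + wind/10) * (1 + slope/20)
Wind factor = 1 + 27.3/10 = 3.73
Slope factor = 1 + 14.1/20 = 1.705
ROS = 1.87 * 3.73 * 1.705 = 11.89 m/min

11.89


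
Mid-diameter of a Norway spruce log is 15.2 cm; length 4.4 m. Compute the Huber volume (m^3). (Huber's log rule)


Huber: V = Am * L,  Am = pi*(Dm/200)^2
Am = pi*(15.2/200)^2 = 0.018146 m^2
V = 0.018146*4.4 = 0.0798 m^3

0.0798


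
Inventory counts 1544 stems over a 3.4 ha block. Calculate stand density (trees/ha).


Formula: Stand Density = N_trees / Area_ha
Density = 1544 trees / 3.4 ha
Density = 454 trees/ha

454


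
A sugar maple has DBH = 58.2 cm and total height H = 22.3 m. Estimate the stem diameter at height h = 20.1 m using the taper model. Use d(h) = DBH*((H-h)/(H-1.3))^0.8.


Taper: d(h) = DBH * ((H - h) / (H - 1.3))^0.8
Numerator = H - h = 22.3 - 20.1 = 2.2 m
Denominator = H - 1.3 = 22.3 - 1.3 = 21.0 m
Ratio = 2.2 / 21.0 = 0.10476
d = 58.2 * 0.10476^0.8 = 9.6 cm

9.6


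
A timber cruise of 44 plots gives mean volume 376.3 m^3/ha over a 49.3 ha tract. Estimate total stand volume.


Formula: Total Volume = Mean Volume per ha * Total Area
Total Volume = 376.3 m^3/ha * 49.3 ha
Total Volume = 18552 m^3

18552


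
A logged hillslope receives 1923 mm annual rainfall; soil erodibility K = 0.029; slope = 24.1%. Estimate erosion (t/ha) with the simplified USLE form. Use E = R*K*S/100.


Formula: E = R * K * S / 100  (simplified USLE)
R * K = 1923 * 0.029 = 55.767
E = 55.767 * 24.1 / 100 = 13.44 t/ha

13.44


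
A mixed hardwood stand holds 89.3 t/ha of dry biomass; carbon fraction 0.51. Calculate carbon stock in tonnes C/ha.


Formula: Carbon Stock = Biomass * Carbon Fraction
C = 89.3 t/ha * 0.51
C = 45.5 t C/ha

45.5


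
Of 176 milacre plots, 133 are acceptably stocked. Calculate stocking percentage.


Formula: Stocking % = stocked plots / total plots * 100
Stocking = 133 / 176 * 100
Stocking = 0.7557 * 100 = 75.6%

75.6


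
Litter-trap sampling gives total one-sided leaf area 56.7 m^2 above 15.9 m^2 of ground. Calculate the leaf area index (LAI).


Formula: LAI = total leaf area / ground area  (dimensionless)
LAI = 56.7 m^2 / 15.9 m^2
LAI = 3.57

3.57


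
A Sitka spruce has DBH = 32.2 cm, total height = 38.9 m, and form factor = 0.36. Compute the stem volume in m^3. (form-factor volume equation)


Formula: V = pi * (DBH/200)^2 * H * ff
Radius = DBH/200 = 32.2/200 = 0.161 m
Radius^2 = 0.161^2 = 0.025921 m^2
V = pi * 0.025921 * 38.9 * 0.36
V = 1.14 m^3

1.14


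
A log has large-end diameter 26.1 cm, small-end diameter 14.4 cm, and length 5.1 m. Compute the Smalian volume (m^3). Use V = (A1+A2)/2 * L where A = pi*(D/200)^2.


Smalian: V = (A1 + A2)/2 * L,  A = pi*(D/200)^2
A1 = pi*(26.1/200)^2 = 0.053502 m^2
A2 = pi*(14.4/200)^2 = 0.016286 m^2
V = (0.053502+0.016286)/2*5.1 = 0.178 m^3

0.178


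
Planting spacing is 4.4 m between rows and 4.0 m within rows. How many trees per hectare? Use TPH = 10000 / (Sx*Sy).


Formula: TPH = 10000 m^2/ha / (spacing_x * spacing_y)
Area per tree = 4.4 m * 4.0 m = 17.6 m^2
TPH = 10000 / 17.6 = 568 trees/ha

568


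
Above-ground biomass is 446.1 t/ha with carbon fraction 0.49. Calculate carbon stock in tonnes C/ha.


Formula: Carbon Stock = Biomass * Carbon Fraction
C = 446.1 t/ha * 0.49
C = 218.6 t C/ha

218.6


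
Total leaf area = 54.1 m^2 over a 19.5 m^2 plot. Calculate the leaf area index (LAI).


Formula: LAI = total leaf area / ground area  (dimensionless)
LAI = 54.1 m^2 / 19.5 m^2
LAI = 2.77

2.77


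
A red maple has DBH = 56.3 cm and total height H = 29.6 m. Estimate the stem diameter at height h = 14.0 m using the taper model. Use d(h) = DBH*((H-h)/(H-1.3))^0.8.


Taper: d(h) = DBH * ((H - h) / (H - 1.3))^0.8
Numerator = H - h = 29.6 - 14.0 = 15.6 m
Denominator = H - 1.3 = 29.6 - 1.3 = 28.3 m
Ratio = 15.6 / 28.3 = 0.55124
d = 56.3 * 0.55124^0.8 = 35.0 cm

35.0


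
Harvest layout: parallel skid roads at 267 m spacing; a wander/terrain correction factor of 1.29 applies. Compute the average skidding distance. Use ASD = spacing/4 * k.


Formula: ASD = (spacing / 4) * correction
Uncorrected distance = spacing / 4 = 267 / 4 = 66.75 m
ASD = 66.75 * 1.29 = 86 m

86


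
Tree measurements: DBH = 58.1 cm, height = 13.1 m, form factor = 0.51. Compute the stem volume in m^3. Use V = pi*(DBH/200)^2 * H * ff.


Formula: V = pi * (DBH/200)^2 * H * ff
Radius = DBH/200 = 58.1/200 = 0.2905 m
Radius^2 = 0.2905^2 = 0.08439025 m^2
V = pi * 0.08439025 * 13.1 * 0.51
V = 1.771 m^3

1.771


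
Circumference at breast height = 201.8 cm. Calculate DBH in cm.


Formula: DBH = C / pi
DBH = 201.8 / pi
pi = 3.14159...
DBH = 64.2 cm

64.2


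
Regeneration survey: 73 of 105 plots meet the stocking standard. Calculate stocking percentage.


Formula: Stocking % = stocked plots / total plots * 100
Stocking = 73 / 105 * 100
Stocking = 0.6952 * 100 = 69.5%

69.5


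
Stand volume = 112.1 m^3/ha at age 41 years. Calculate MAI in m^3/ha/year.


Formula: MAI = Total Volume / Stand Age
MAI = 112.1 m^3/ha / 41 years
MAI = 2.73 m^3/ha/year

2.73


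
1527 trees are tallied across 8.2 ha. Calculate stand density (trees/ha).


Formula: Stand Density = N_trees / Area_ha
Density = 1527 trees / 8.2 ha
Density = 186 trees/ha

186


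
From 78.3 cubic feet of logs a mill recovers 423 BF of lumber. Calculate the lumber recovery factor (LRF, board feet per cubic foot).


Formula: LRF = Lumber Output (BF) / Log Input (ft^3)
LRF = 423 BF / 78.3 ft^3
LRF = 5.4 BF/ft^3

5.4


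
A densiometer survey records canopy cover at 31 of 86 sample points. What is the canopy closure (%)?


Formula: Canopy closure = covered points / total points * 100
Closure = 31 / 86 * 100
Closure = 0.3605 * 100 = 36.0%

36.0


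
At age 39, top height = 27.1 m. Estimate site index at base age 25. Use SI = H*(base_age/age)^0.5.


Formula: SI = H_dom * (base_age / age)^0.5
Age ratio = 25 / 39 = 0.64103
sqrt(age_ratio) = 0.80064
SI = 27.1 * 0.80064 = 21.7 m

21.7


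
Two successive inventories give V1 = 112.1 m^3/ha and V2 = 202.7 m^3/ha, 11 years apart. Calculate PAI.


Formula: PAI = (V_T2 - V_T1) / (T2 - T1)
Volume increment = 202.7 - 112.1 = 90.6 m^3/ha
PAI = 90.6 / 11 = 8.24 m^3/ha/year

8.24


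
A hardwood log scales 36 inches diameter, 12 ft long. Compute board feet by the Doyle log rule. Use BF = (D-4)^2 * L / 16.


Doyle: BF = (D - 4)^2 * L / 16
Adjusted diameter = 36 - 4 = 32 in
(D-4)^2 = 32^2 = 1024
BF = 1024 * 12 / 16 = 768 BF

768


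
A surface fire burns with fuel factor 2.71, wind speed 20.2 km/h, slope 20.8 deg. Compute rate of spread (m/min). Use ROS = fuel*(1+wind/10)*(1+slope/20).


Formula: ROS = fuel * (1 + wind/10) * (1 + slope/20)
Wind factor = 1 + 20.2/10 = 3.02
Slope factor = 1 + 20.8/20 = 2.04
ROS = 2.71 * 3.02 * 2.04 = 16.7 m/min

16.7


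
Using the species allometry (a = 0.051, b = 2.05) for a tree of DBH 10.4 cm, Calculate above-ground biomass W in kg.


Formula: W = a * DBH^b  (allometric power law)
DBH^b = 10.4^2.05 = 121.5957
W = 0.051 * 121.5957 = 6.2 kg

6.2


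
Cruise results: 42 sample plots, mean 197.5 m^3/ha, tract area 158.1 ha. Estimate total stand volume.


Formula: Total Volume = Mean Volume per ha * Total Area
Total Volume = 197.5 m^3/ha * 158.1 ha
Total Volume = 31225 m^3

31225


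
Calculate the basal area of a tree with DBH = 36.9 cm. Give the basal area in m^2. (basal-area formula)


Formula: BA = pi * (DBH/2)^2 / 10000  (cm^2 to m^2)
Radius = DBH/2 = 36.9/2 = 18.45 cm
BA = pi * 18.45^2 / 10000
   = 1069.406 cm^2 / 10000
   = 0.1069 m^2

0.1069


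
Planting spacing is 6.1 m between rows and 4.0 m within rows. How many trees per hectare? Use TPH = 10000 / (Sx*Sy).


Formula: TPH = 10000 m^2/ha / (spacing_x * spacing_y)
Area per tree = 6.1 m * 4.0 m = 24.4 m^2
TPH = 10000 / 24.4 = 410 trees/ha

410


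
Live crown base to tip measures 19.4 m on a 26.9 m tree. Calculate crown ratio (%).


Formula: Crown Ratio = (Crown Length / Total Height) * 100
CR = (19.4 m / 26.9 m) * 100
CR = 0.7212 * 100 = 72.1%

72.1


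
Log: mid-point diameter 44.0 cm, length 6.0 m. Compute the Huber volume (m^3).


Huber: V = Am * L,  Am = pi*(Dm/200)^2
Am = pi*(44.0/200)^2 = 0.152053 m^2
V = 0.152053*6.0 = 0.9123 m^3

0.9123


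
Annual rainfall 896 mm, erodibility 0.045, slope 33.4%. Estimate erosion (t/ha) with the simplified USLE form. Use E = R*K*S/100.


Formula: E = R * K * S / 100  (simplified USLE)
R * K = 896 * 0.045 = 40.32
E = 40.32 * 33.4 / 100 = 13.47 t/ha

13.47


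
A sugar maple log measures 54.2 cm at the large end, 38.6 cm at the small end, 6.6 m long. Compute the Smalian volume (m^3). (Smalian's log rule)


Smalian: V = (A1 + A2)/2 * L,  A = pi*(D/200)^2
A1 = pi*(54.2/200)^2 = 0.230722 m^2
A2 = pi*(38.6/200)^2 = 0.117021 m^2
V = (0.230722+0.117021)/2*6.6 = 1.1476 m^3

1.1476


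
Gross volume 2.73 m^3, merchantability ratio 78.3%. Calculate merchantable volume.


Formula: MV = V_total * (merchantable_pct / 100)
Merchantable fraction = 78.3% / 100 = 0.783
MV = 2.73 m^3 * 0.783 = 2.138 m^3

2.138


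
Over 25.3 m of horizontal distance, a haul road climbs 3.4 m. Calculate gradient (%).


Formula: Gradient = rise / run * 100
Gradient = 3.4 / 25.3 * 100 = 13.4%

13.4


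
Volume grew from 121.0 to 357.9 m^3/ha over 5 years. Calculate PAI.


Formula: PAI = (V_T2 - V_T1) / (T2 - T1)
Volume increment = 357.9 - 121.0 = 236.9 m^3/ha
PAI = 236.9 / 5 = 47.38 m^3/ha/year

47.38


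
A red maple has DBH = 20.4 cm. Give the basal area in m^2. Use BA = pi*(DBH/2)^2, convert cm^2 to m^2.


Formula: BA = pi * (DBH/2)^2 / 10000  (cm^2 to m^2)
Radius = DBH/2 = 20.4/2 = 10.2 cm
BA = pi * 10.2^2 / 10000
   = 326.8513 cm^2 / 10000
   = 0.0327 m^2

0.0327


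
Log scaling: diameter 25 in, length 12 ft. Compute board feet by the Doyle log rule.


Doyle: BF = (D - 4)^2 * L / 16
Adjusted diameter = 25 - 4 = 21 in
(D-4)^2 = 21^2 = 441
BF = 441 * 12 / 16 = 331 BF

331


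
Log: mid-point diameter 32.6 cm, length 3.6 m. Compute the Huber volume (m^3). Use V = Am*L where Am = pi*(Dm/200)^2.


Huber: V = Am * L,  Am = pi*(Dm/200)^2
Am = pi*(32.6/200)^2 = 0.083469 m^2
V = 0.083469*3.6 = 0.3005 m^3

0.3005


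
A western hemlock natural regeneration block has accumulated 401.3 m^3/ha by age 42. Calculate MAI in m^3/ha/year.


Formula: MAI = Total Volume / Stand Age
MAI = 401.3 m^3/ha / 42 years
MAI = 9.55 m^3/ha/year

9.55


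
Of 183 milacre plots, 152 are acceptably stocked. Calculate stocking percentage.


Formula: Stocking % = stocked plots / total plots * 100
Stocking = 152 / 183 * 100
Stocking = 0.8306 * 100 = 83.1%

83.1


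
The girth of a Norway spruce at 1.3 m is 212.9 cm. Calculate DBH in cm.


Formula: DBH = C / pi
DBH = 212.9 / pi
pi = 3.14159...
DBH = 67.8 cm

67.8


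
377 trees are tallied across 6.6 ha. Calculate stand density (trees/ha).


Formula: Stand Density = N_trees / Area_ha
Density = 377 trees / 6.6 ha
Density = 57 trees/ha

57


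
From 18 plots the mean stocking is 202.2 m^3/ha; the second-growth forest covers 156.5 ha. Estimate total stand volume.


Formula: Total Volume = Mean Volume per ha * Total Area
Total Volume = 202.2 m^3/ha * 156.5 ha
Total Volume = 31644 m^3

31644


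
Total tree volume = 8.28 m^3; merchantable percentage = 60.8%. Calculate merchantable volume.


Formula: MV = V_total * (merchantable_pct / 100)
Merchantable fraction = 60.8% / 100 = 0.608
MV = 8.28 m^3 * 0.608 = 5.034 m^3

5.034


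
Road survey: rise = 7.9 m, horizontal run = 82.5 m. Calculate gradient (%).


Formula: Gradient = rise / run * 100
Gradient = 7.9 / 82.5 * 100 = 9.6%

9.6


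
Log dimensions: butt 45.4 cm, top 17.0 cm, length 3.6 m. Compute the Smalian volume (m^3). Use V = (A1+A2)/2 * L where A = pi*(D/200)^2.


Smalian: V = (A1 + A2)/2 * L,  A = pi*(D/200)^2
A1 = pi*(45.4/200)^2 = 0.161883 m^2
A2 = pi*(17.0/200)^2 = 0.022698 m^2
V = (0.161883+0.022698)/2*3.6 = 0.3322 m^3

0.3322


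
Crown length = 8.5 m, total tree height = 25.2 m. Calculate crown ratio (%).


Formula: Crown Ratio = (Crown Length / Total Height) * 100
CR = (8.5 m / 25.2 m) * 100
CR = 0.3373 * 100 = 33.7%

33.7


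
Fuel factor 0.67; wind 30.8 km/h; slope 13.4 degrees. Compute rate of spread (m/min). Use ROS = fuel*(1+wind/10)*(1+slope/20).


Formula: ROS = fuel * (1 + wind/10) * (1 + slope/20)
Wind factor = 1 + 30.8/10 = 4.08
Slope factor = 1 + 13.4/20 = 1.67
ROS = 0.67 * 4.08 * 1.67 = 4.57 m/min

4.57


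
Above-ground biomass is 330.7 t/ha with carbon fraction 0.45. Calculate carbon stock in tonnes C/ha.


Formula: Carbon Stock = Biomass * Carbon Fraction
C = 330.7 t/ha * 0.45
C = 148.8 t C/ha

148.8


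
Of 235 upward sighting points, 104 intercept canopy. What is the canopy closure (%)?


Formula: Canopy closure = covered points / total points * 100
Closure = 104 / 235 * 100
Closure = 0.4426 * 100 = 44.3%

44.3


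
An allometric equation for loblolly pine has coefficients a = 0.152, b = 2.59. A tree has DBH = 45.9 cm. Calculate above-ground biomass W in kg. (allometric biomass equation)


Formula: W = a * DBH^b  (allometric power law)
DBH^b = 45.9^2.59 = 20141.6412
W = 0.152 * 20141.6412 = 3061.5 kg

3061.5


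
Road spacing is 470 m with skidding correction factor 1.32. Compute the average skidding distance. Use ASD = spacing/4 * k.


Formula: ASD = (spacing / 4) * correction
Uncorrected distance = spacing / 4 = 470 / 4 = 117.5 m
ASD = 117.5 * 1.32 = 155 m

155


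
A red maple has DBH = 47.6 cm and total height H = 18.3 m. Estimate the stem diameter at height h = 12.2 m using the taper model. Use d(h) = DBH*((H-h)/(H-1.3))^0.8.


Taper: d(h) = DBH * ((H - h) / (H - 1.3))^0.8
Numerator = H - h = 18.3 - 12.2 = 6.1 m
Denominator = H - 1.3 = 18.3 - 1.3 = 17.0 m
Ratio = 6.1 / 17.0 = 0.35882
d = 47.6 * 0.35882^0.8 = 21.0 cm

21.0


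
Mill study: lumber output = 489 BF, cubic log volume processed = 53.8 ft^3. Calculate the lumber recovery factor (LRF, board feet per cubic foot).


Formula: LRF = Lumber Output (BF) / Log Input (ft^3)
LRF = 489 BF / 53.8 ft^3
LRF = 9.09 BF/ft^3

9.09


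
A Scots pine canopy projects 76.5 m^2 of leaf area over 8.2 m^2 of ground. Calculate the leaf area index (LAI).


Formula: LAI = total leaf area / ground area  (dimensionless)
LAI = 76.5 m^2 / 8.2 m^2
LAI = 9.33

9.33


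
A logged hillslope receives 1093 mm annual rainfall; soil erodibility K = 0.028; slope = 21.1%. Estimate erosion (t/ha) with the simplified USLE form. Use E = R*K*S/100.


Formula: E = R * K * S / 100  (simplified USLE)
R * K = 1093 * 0.028 = 30.604
E = 30.604 * 21.1 / 100 = 6.46 t/ha

6.46


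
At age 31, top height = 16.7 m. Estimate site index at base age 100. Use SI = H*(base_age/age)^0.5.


Formula: SI = H_dom * (base_age / age)^0.5
Age ratio = 100 / 31 = 3.22581
sqrt(age_ratio) = 1.79605
SI = 16.7 * 1.79605 = 30.0 m

30.0


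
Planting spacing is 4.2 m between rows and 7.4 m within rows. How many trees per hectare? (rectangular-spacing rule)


Formula: TPH = 10000 m^2/ha / (spacing_x * spacing_y)
Area per tree = 4.2 m * 7.4 m = 31.08 m^2
TPH = 10000 / 31.08 = 322 trees/ha

322


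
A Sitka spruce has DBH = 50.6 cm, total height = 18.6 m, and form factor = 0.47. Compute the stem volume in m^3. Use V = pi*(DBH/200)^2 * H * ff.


Formula: V = pi * (DBH/200)^2 * H * ff
Radius = DBH/200 = 50.6/200 = 0.253 m
Radius^2 = 0.253^2 = 0.064009 m^2
V = pi * 0.064009 * 18.6 * 0.47
V = 1.758 m^3

1.758


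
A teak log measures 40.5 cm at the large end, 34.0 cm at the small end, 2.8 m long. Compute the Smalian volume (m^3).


Smalian: V = (A1 + A2)/2 * L,  A = pi*(D/200)^2
A1 = pi*(40.5/200)^2 = 0.128825 m^2
A2 = pi*(34.0/200)^2 = 0.090792 m^2
V = (0.128825+0.090792)/2*2.8 = 0.3075 m^3

0.3075


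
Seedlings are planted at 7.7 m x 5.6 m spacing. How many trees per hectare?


Formula: TPH = 10000 m^2/ha / (spacing_x * spacing_y)
Area per tree = 7.7 m * 5.6 m = 43.12 m^2
TPH = 10000 / 43.12 = 232 trees/ha

232


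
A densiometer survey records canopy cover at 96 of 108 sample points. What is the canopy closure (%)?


Formula: Canopy closure = covered points / total points * 100
Closure = 96 / 108 * 100
Closure = 0.8889 * 100 = 88.9%

88.9


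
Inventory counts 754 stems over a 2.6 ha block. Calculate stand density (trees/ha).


Formula: Stand Density = N_trees / Area_ha
Density = 754 trees / 2.6 ha
Density = 290 trees/ha

290


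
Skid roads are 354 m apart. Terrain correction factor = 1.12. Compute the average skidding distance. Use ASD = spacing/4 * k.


Formula: ASD = (spacing / 4) * correction
Uncorrected distance = spacing / 4 = 354 / 4 = 88.5 m
ASD = 88.5 * 1.12 = 99 m

99


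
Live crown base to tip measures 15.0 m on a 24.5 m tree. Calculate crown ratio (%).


Formula: Crown Ratio = (Crown Length / Total Height) * 100
CR = (15.0 m / 24.5 m) * 100
CR = 0.6122 * 100 = 61.2%

61.2


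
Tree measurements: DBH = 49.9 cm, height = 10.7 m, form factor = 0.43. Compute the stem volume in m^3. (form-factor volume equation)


Formula: V = pi * (DBH/200)^2 * H * ff
Radius = DBH/200 = 49.9/200 = 0.2495 m
Radius^2 = 0.2495^2 = 0.06225025 m^2
V = pi * 0.06225025 * 10.7 * 0.43
V = 0.9 m^3

0.9


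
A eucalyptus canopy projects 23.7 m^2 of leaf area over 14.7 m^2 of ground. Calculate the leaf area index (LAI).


Formula: LAI = total leaf area / ground area  (dimensionless)
LAI = 23.7 m^2 / 14.7 m^2
LAI = 1.61

1.61


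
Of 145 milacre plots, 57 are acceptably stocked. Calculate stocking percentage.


Formula: Stocking % = stocked plots / total plots * 100
Stocking = 57 / 145 * 100
Stocking = 0.3931 * 100 = 39.3%

39.3


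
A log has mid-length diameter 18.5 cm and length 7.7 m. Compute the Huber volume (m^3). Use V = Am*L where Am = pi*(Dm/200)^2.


Huber: V = Am * L,  Am = pi*(Dm/200)^2
Am = pi*(18.5/200)^2 = 0.02688 m^2
V = 0.02688*7.7 = 0.207 m^3

0.207


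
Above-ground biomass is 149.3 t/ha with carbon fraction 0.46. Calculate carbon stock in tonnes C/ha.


Formula: Carbon Stock = Biomass * Carbon Fraction
C = 149.3 t/ha * 0.46
C = 68.7 t C/ha

68.7


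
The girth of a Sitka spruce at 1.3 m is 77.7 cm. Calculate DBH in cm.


Formula: DBH = C / pi
DBH = 77.7 / pi
pi = 3.14159...
DBH = 24.7 cm

24.7


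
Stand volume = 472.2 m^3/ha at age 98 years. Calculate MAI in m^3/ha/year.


Formula: MAI = Total Volume / Stand Age
MAI = 472.2 m^3/ha / 98 years
MAI = 4.82 m^3/ha/year

4.82


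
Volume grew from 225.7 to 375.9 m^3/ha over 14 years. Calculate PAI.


Formula: PAI = (V_T2 - V_T1) / (T2 - T1)
Volume increment = 375.9 - 225.7 = 150.2 m^3/ha
PAI = 150.2 / 14 = 10.73 m^3/ha/year

10.73


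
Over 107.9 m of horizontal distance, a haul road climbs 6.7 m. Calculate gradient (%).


Formula: Gradient = rise / run * 100
Gradient = 6.7 / 107.9 * 100 = 6.2%

6.2


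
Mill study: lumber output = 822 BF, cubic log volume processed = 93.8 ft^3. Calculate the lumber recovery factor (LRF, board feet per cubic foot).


Formula: LRF = Lumber Output (BF) / Log Input (ft^3)
LRF = 822 BF / 93.8 ft^3
LRF = 8.76 BF/ft^3

8.76


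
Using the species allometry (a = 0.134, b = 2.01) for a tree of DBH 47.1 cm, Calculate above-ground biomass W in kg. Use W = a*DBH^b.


Formula: W = a * DBH^b  (allometric power law)
DBH^b = 47.1^2.01 = 2305.5366
W = 0.134 * 2305.5366 = 308.9 kg

308.9


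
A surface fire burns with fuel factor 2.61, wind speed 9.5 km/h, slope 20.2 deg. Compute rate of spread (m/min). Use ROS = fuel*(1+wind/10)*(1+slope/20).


Formula: ROS = fuel * (1 + wind/10) * (1 + slope/20)
Wind factor = 1 + 9.5/10 = 1.95
Slope factor = 1 + 20.2/20 = 2.01
ROS = 2.61 * 1.95 * 2.01 = 10.23 m/min

10.23


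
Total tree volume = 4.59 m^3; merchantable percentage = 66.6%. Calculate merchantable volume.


Formula: MV = V_total * (merchantable_pct / 100)
Merchantable fraction = 66.6% / 100 = 0.666
MV = 4.59 m^3 * 0.666 = 3.057 m^3

3.057


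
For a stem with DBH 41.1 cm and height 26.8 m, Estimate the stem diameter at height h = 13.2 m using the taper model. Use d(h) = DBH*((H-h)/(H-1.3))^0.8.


Taper: d(h) = DBH * ((H - h) / (H - 1.3))^0.8
Numerator = H - h = 26.8 - 13.2 = 13.6 m
Denominator = H - 1.3 = 26.8 - 1.3 = 25.5 m
Ratio = 13.6 / 25.5 = 0.53333
d = 41.1 * 0.53333^0.8 = 24.9 cm

24.9


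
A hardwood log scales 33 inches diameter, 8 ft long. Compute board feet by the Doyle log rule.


Doyle: BF = (D - 4)^2 * L / 16
Adjusted diameter = 33 - 4 = 29 in
(D-4)^2 = 29^2 = 841
BF = 841 * 8 / 16 = 421 BF

421


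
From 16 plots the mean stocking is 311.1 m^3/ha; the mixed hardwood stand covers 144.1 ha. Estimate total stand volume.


Formula: Total Volume = Mean Volume per ha * Total Area
Total Volume = 311.1 m^3/ha * 144.1 ha
Total Volume = 44830 m^3

44830


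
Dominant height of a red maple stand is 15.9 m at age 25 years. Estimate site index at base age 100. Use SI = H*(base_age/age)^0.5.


Formula: SI = H_dom * (base_age / age)^0.5
Age ratio = 100 / 25 = 4.0
sqrt(age_ratio) = 2.0
SI = 15.9 * 2.0 = 31.8 m

31.8


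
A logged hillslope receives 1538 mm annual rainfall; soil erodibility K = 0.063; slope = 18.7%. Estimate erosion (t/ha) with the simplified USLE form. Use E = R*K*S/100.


Formula: E = R * K * S / 100  (simplified USLE)
R * K = 1538 * 0.063 = 96.894
E = 96.894 * 18.7 / 100 = 18.12 t/ha

18.12


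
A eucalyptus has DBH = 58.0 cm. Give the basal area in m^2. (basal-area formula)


Formula: BA = pi * (DBH/2)^2 / 10000  (cm^2 to m^2)
Radius = DBH/2 = 58.0/2 = 29.0 cm
BA = pi * 29.0^2 / 10000
   = 2642.0794 cm^2 / 10000
   = 0.2642 m^2

0.2642


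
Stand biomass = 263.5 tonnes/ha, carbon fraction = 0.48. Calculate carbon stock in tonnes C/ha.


Formula: Carbon Stock = Biomass * Carbon Fraction
C = 263.5 t/ha * 0.48
C = 126.5 t C/ha

126.5


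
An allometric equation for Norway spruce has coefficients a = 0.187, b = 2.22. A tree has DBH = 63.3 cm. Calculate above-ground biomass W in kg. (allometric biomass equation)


Formula: W = a * DBH^b  (allometric power law)
DBH^b = 63.3^2.22 = 9979.6713
W = 0.187 * 9979.6713 = 1866.2 kg

1866.2


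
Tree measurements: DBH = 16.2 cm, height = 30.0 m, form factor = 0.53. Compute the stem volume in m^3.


Formula: V = pi * (DBH/200)^2 * H * ff
Radius = DBH/200 = 16.2/200 = 0.081 m
Radius^2 = 0.081^2 = 0.006561 m^2
V = pi * 0.006561 * 30.0 * 0.53
V = 0.328 m^3

0.328


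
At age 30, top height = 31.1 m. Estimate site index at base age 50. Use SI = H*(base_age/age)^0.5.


Formula: SI = H_dom * (base_age / age)^0.5
Age ratio = 50 / 30 = 1.66667
sqrt(age_ratio) = 1.29099
SI = 31.1 * 1.29099 = 40.1 m

40.1


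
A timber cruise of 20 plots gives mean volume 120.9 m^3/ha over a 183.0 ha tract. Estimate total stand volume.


Formula: Total Volume = Mean Volume per ha * Total Area
Total Volume = 120.9 m^3/ha * 183.0 ha
Total Volume = 22125 m^3

22125


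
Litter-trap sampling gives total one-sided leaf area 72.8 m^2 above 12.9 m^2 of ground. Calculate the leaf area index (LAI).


Formula: LAI = total leaf area / ground area  (dimensionless)
LAI = 72.8 m^2 / 12.9 m^2
LAI = 5.64

5.64


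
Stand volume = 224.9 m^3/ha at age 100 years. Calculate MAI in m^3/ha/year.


Formula: MAI = Total Volume / Stand Age
MAI = 224.9 m^3/ha / 100 years
MAI = 2.25 m^3/ha/year

2.25


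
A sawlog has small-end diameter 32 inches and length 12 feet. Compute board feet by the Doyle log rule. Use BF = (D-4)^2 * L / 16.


Doyle: BF = (D - 4)^2 * L / 16
Adjusted diameter = 32 - 4 = 28 in
(D-4)^2 = 28^2 = 784
BF = 784 * 12 / 16 = 588 BF

588


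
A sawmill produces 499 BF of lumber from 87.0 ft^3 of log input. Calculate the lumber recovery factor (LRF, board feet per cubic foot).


Formula: LRF = Lumber Output (BF) / Log Input (ft^3)
LRF = 499 BF / 87.0 ft^3
LRF = 5.74 BF/ft^3

5.74


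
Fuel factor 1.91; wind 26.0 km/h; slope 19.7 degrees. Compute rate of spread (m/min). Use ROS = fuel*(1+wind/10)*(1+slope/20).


Formula: ROS = fuel * (1 + wind/10) * (1 + slope/20)
Wind factor = 1 + 26.0/10 = 3.6
Slope factor = 1 + 19.7/20 = 1.985
ROS = 1.91 * 3.6 * 1.985 = 13.65 m/min

13.65


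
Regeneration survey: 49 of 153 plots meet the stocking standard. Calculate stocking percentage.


Formula: Stocking % = stocked plots / total plots * 100
Stocking = 49 / 153 * 100
Stocking = 0.3203 * 100 = 32.0%

32.0


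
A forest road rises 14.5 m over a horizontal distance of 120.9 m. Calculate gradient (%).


Formula: Gradient = rise / run * 100
Gradient = 14.5 / 120.9 * 100 = 12.0%

12.0


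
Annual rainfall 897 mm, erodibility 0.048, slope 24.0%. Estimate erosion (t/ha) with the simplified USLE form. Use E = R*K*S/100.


Formula: E = R * K * S / 100  (simplified USLE)
R * K = 897 * 0.048 = 43.056
E = 43.056 * 24.0 / 100 = 10.33 t/ha

10.33
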